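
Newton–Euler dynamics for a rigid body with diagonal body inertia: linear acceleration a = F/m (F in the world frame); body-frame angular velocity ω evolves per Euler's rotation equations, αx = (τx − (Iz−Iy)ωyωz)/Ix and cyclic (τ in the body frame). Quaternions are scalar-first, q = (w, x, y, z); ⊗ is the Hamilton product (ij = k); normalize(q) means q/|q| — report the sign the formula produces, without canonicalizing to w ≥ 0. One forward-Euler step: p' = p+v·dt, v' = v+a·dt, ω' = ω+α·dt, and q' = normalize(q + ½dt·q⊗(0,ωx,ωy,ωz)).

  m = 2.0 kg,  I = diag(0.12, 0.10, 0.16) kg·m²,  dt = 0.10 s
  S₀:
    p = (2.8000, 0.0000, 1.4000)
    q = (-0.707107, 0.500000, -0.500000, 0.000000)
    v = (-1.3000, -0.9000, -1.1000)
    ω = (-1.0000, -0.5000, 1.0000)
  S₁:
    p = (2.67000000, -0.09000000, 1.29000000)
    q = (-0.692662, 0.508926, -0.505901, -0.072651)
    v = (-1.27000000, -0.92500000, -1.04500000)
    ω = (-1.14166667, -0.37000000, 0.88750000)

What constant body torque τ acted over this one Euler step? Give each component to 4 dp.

τ = (-0.2000, 0.1700, -0.1900)

ω₁ − ω₀ = (-0.14166667, 0.13000000, -0.11250000)
ω₀×(Iω₀) = (-0.0300, 0.0400, -0.0100)
applied torque τ = (-0.2000, 0.1700, -0.1900)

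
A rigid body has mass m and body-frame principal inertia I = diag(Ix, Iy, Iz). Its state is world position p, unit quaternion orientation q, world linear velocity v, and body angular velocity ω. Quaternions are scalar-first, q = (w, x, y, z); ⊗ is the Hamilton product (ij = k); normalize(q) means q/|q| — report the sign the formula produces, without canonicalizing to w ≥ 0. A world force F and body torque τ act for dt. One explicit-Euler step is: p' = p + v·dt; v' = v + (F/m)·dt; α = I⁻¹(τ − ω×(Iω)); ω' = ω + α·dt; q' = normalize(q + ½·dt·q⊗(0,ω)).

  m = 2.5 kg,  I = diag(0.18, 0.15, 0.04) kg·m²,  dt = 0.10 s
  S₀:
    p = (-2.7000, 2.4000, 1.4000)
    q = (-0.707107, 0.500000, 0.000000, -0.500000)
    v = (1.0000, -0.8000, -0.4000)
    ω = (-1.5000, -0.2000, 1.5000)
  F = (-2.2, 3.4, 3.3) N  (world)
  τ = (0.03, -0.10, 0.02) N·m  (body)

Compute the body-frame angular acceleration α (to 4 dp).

ω×(Iω) gyroscopic = (0.0330, -0.3150, -0.0090)
(τ − ω×Iω)/I = (-0.0167, 1.4333, 0.7250)

α = (-0.0167, 1.4333, 0.7250)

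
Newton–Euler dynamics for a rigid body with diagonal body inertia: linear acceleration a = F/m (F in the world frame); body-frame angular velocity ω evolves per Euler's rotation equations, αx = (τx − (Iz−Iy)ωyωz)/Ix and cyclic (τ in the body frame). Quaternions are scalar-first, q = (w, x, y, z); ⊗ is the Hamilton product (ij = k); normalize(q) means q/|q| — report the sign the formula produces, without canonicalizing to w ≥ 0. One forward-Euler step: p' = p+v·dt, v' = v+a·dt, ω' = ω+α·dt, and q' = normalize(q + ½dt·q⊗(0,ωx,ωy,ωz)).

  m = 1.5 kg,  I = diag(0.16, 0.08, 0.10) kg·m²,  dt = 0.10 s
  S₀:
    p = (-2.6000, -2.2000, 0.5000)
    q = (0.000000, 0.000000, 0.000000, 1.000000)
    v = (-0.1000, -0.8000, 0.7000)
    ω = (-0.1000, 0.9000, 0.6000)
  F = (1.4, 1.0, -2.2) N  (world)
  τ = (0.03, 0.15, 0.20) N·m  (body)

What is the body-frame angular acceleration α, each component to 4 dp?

α = (0.1200, 1.9200, 1.9280)

gyro term ω×Iω = (0.0108, -0.0036, 0.0072)
(τ − ω×Iω)/I = (0.1200, 1.9200, 1.9280)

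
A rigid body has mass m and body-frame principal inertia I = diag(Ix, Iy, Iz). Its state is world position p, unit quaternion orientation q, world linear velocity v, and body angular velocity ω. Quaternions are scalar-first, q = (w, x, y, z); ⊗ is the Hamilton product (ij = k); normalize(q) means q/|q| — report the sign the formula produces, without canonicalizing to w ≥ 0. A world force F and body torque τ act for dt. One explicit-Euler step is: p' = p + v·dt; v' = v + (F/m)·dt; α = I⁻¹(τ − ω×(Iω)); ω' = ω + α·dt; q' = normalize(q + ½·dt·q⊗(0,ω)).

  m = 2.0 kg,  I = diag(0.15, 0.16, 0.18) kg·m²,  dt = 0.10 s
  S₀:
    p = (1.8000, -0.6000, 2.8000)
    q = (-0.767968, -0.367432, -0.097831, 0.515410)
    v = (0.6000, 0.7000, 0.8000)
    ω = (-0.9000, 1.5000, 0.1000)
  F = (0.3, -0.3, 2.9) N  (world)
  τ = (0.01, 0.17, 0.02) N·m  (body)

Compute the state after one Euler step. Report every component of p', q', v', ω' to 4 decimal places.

p' = (1.8600, -0.5300, 2.8800)
q' = (-0.7768, -0.3706, -0.1761, 0.4778)
v' = (0.6150, 0.6850, 0.9450)
ω' = (-0.8953, 1.6046, 0.1186)

new position p' = (1.8600, -0.5300, 2.8800)
v' = v + a·dt = (0.6150, 0.6850, 0.9450)
gyro term ω×Iω = (0.0030, 0.0027, -0.0135)
angular accel α = (0.0467, 1.0456, 0.1861)
new body rate ω' = (-0.8953, 1.6046, 0.1186)
q⊗(0,ω) = (-0.2354833, -0.0917269, -1.5790778, -0.7159927)
q + ½dt·q⊗(0,ω), renormalized = (-0.7768, -0.3706, -0.1761, 0.4778)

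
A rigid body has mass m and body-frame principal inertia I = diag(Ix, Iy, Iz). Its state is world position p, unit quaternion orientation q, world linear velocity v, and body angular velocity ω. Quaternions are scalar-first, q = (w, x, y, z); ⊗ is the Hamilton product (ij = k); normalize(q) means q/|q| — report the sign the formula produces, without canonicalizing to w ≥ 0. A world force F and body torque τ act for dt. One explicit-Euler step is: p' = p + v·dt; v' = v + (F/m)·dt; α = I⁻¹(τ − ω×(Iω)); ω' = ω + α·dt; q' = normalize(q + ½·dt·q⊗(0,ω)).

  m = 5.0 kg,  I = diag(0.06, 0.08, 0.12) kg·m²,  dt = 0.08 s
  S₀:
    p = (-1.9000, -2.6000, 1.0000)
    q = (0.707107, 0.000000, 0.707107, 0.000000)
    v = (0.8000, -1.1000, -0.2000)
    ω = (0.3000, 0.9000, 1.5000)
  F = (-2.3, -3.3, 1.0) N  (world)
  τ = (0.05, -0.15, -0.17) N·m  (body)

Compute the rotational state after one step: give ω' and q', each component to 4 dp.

gyro term ω×Iω = (0.0540, -0.0270, 0.0054)
(τ − ω×Iω)/I = (-0.0667, -1.5375, -1.4617)
ω + α·dt = (0.2947, 0.7770, 1.3831)
Hamilton product q⊗(0,ω) = (-0.6363963, 1.2727926, 0.6363963, 0.8485284)
q' = normalize(q + ½dt·q⊗(0,ω)) = (0.6799, 0.0508, 0.7307, 0.0339)

ω' = (0.2947, 0.7770, 1.3831)
q' = (0.6799, 0.0508, 0.7307, 0.0339)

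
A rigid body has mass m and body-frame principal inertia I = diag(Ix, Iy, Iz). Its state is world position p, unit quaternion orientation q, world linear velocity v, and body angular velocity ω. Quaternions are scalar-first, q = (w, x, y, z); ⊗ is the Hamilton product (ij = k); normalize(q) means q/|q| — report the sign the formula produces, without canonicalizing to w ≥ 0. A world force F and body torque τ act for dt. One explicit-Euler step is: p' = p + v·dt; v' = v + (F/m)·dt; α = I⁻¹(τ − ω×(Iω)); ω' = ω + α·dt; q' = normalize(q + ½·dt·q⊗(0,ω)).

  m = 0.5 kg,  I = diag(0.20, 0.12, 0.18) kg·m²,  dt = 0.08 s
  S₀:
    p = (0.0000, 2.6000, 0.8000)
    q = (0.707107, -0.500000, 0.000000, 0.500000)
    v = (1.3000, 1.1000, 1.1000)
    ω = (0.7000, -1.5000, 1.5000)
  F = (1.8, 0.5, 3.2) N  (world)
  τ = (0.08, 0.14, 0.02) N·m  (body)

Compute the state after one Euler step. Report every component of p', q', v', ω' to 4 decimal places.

α = I⁻¹(τ − ω×Iω) = (1.0750, 0.9917, -0.3556)
ω + α·dt = (0.7860, -1.4207, 1.4716)
q⊗(0,ω) = (-0.4000000, 1.2449749, 0.0393395, 1.8106605)
q + ½dt·q⊗(0,ω), renormalized = (0.6884, -0.4484, 0.0016, 0.5702)
new position p' = (0.1040, 2.6880, 0.8880)
v + (F/m)dt = (1.5880, 1.1800, 1.6120)

p' = (0.1040, 2.6880, 0.8880)
q' = (0.6884, -0.4484, 0.0016, 0.5702)
v' = (1.5880, 1.1800, 1.6120)
ω' = (0.7860, -1.4207, 1.4716)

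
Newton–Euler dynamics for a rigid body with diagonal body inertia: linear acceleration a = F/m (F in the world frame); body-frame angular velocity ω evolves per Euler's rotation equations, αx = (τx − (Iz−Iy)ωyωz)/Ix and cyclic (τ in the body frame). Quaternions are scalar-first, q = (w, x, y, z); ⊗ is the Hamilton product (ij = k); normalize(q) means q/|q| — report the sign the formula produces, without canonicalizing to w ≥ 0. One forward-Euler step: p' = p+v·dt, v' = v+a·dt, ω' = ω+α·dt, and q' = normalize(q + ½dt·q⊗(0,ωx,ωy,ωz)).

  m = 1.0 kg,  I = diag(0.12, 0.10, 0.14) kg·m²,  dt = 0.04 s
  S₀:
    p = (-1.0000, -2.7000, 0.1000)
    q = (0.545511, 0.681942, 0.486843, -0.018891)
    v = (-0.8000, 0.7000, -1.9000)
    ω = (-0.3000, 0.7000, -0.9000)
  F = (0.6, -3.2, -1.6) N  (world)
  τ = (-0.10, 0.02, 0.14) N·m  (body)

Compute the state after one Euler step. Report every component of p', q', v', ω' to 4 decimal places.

p' = (-1.0320, -2.6720, 0.0240)
q' = (0.5423, 0.6700, 0.5067, -0.0162)
v' = (-0.7760, 0.5720, -1.9640)
ω' = (-0.3249, 0.7102, -0.8612)

a = (0.6000, -3.2000, -1.6000)
new position p' = (-1.0320, -2.6720, 0.0240)
new velocity v' = (-0.7760, 0.5720, -1.9640)
angular accel α = (-0.6233, 0.2540, 0.9700)
ω' = ω + α·dt = (-0.3249, 0.7102, -0.8612)
2q̇ = q⊗(0,ω) = (-0.1532094, -0.5885883, 1.0012728, 0.1324524)
q' = normalize(q + ½dt·q⊗(0,ω)) = (0.5423, 0.6700, 0.5067, -0.0162)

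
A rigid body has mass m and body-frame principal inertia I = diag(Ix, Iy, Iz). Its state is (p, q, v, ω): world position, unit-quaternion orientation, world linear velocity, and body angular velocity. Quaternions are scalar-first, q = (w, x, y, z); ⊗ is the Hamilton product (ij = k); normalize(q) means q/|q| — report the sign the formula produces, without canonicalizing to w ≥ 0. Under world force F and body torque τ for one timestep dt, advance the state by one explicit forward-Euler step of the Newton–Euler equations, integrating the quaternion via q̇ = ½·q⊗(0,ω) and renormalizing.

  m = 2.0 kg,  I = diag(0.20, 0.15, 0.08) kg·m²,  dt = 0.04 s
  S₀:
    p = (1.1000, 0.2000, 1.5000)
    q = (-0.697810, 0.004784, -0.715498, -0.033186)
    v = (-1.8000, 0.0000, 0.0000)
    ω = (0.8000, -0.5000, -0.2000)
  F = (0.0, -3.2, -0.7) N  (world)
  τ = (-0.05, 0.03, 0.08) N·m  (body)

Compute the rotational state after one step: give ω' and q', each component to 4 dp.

gyro term ω×Iω = (-0.0070, -0.0192, 0.0200)
(τ − ω×Iω)/I = (-0.2150, 0.3280, 0.7500)
new body rate ω' = (0.7914, -0.4869, -0.1700)
2q̇ = q⊗(0,ω) = (-0.3682134, -0.4317414, 0.3233130, 0.7095684)
updated quaternion q' = (-0.7050, -0.0039, -0.7089, -0.0190)

ω' = (0.7914, -0.4869, -0.1700)
q' = (-0.7050, -0.0039, -0.7089, -0.0190)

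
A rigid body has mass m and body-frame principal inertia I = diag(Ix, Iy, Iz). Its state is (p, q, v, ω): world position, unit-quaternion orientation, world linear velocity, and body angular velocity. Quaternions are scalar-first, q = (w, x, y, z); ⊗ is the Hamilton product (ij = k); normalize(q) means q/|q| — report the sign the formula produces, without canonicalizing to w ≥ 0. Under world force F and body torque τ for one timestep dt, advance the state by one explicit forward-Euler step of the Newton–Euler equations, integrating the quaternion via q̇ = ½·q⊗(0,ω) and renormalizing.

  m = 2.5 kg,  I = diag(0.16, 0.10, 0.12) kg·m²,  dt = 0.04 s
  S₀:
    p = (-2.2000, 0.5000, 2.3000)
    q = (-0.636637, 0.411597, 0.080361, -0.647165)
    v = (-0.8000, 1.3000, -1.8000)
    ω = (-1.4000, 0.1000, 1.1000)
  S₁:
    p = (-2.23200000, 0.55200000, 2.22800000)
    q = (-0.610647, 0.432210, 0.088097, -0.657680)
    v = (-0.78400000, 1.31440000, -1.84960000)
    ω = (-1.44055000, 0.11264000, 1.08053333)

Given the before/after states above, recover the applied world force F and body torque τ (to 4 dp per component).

F = (1.0000, 0.9000, -3.1000)
τ = (-0.1600, -0.0300, -0.0500)

rate change Δω = (-0.04055000, 0.01264000, -0.01946667)
τ = I·(Δω/dt) + ω₀×(Iω₀) = (-0.1600, -0.0300, -0.0500)
v₁ − v₀ = (0.01600000, 0.01440000, -0.04960000)
m·(v₁−v₀)/dt = (1.0000, 0.9000, -3.1000)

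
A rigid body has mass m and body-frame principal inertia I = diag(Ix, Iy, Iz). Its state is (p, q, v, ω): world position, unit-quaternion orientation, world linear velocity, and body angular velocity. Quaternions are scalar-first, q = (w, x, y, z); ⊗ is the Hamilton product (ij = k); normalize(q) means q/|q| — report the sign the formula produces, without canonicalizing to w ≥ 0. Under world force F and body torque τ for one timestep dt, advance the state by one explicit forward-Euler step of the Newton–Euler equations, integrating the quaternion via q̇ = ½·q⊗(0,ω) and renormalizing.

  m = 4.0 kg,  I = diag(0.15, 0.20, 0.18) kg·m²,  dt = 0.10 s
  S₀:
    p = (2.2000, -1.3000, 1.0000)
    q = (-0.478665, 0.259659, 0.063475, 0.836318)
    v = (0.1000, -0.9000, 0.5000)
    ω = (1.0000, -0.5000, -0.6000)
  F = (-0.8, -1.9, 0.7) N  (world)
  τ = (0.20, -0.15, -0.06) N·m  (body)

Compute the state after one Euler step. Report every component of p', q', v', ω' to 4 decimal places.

ω×(Iω) gyroscopic = (-0.0060, 0.0180, -0.0250)
(τ − ω×Iω)/I = (1.3733, -0.8400, -0.1944)
ω + α·dt = (1.1373, -0.5840, -0.6194)
Hamilton product q⊗(0,ω) = (0.2738693, -0.0985910, 1.2314459, 0.0938945)
q + ½dt·q⊗(0,ω), renormalized = (-0.4640, 0.2542, 0.1248, 0.8393)
p + v·dt = (2.2100, -1.3900, 1.0500)
new velocity v' = (0.0800, -0.9475, 0.5175)

p' = (2.2100, -1.3900, 1.0500)
q' = (-0.4640, 0.2542, 0.1248, 0.8393)
v' = (0.0800, -0.9475, 0.5175)
ω' = (1.1373, -0.5840, -0.6194)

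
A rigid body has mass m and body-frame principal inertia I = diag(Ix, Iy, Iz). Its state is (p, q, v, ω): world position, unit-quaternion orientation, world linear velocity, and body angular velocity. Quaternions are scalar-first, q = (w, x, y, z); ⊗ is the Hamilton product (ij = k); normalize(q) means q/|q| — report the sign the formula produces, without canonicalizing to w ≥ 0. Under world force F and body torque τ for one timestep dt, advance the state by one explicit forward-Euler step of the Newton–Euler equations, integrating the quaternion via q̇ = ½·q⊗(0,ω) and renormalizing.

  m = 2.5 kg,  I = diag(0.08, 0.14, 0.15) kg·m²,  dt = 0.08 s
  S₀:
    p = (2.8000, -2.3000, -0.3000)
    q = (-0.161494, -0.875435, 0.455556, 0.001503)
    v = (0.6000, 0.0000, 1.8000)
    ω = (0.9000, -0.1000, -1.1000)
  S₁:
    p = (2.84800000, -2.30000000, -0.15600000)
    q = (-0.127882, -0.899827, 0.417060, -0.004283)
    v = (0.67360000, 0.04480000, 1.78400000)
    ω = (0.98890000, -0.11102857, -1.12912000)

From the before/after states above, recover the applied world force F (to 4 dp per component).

Δv = v₁−v₀ = (0.07360000, 0.04480000, -0.01600000)
F = m·Δv/dt = (2.3000, 1.4000, -0.5000)

F = (2.3000, 1.4000, -0.5000)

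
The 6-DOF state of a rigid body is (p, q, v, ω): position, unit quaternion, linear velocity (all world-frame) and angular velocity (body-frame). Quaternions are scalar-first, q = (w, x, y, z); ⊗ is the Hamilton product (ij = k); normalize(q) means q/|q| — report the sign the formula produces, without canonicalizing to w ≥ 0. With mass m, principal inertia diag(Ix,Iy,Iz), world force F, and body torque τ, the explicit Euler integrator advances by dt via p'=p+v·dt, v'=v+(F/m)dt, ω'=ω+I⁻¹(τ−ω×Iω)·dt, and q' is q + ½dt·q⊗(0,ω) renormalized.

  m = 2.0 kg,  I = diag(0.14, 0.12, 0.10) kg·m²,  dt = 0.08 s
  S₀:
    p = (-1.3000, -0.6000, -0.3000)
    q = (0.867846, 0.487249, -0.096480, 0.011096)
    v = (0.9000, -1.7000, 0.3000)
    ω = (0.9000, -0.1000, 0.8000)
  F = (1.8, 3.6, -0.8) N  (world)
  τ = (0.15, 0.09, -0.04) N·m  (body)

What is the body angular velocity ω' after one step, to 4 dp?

ω×(Iω) gyroscopic = (0.0016, 0.0288, 0.0018)
α = I⁻¹(τ − ω×Iω) = (1.0600, 0.5100, -0.4180)
new body rate ω' = (0.9848, -0.0592, 0.7666)

ω' = (0.9848, -0.0592, 0.7666)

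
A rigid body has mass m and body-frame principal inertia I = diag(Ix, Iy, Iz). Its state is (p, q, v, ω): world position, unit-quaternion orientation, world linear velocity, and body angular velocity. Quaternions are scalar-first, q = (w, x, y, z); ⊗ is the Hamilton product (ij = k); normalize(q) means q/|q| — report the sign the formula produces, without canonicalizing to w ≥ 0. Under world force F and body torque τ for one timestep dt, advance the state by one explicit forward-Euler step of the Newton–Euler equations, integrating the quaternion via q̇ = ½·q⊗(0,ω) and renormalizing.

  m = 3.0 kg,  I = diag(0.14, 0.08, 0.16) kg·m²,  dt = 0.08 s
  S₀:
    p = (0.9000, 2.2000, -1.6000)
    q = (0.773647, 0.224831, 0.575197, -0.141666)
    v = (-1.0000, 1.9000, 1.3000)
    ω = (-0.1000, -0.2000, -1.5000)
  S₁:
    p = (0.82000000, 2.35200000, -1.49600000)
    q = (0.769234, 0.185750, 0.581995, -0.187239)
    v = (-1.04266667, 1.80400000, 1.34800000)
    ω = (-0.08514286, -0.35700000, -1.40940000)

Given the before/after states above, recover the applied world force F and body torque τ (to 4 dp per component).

velocity change Δv = (-0.04266667, -0.09600000, 0.04800000)
m·(v₁−v₀)/dt = (-1.6000, -3.6000, 1.8000)
rate change Δω = (0.01485714, -0.15700000, 0.09060000)
I·α + gyro = (0.0500, -0.1600, 0.1800)

F = (-1.6000, -3.6000, 1.8000)
τ = (0.0500, -0.1600, 0.1800)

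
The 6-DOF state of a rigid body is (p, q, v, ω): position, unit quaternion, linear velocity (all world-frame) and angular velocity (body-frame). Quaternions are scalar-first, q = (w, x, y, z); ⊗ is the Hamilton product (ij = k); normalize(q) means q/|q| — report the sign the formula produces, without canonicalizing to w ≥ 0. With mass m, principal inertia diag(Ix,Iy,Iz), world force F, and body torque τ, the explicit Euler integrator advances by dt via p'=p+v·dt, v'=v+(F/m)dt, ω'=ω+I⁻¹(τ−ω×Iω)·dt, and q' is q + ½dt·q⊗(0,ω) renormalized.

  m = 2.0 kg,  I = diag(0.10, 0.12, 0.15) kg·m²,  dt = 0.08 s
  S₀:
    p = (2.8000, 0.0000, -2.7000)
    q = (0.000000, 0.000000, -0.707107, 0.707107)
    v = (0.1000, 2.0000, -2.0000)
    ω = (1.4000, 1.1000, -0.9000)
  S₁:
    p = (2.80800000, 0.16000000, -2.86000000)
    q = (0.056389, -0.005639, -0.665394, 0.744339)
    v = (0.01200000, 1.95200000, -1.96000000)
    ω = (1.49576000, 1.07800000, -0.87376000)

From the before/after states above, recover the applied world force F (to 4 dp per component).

velocity change Δv = (-0.08800000, -0.04800000, 0.04000000)
m·(v₁−v₀)/dt = (-2.2000, -1.2000, 1.0000)

F = (-2.2000, -1.2000, 1.0000)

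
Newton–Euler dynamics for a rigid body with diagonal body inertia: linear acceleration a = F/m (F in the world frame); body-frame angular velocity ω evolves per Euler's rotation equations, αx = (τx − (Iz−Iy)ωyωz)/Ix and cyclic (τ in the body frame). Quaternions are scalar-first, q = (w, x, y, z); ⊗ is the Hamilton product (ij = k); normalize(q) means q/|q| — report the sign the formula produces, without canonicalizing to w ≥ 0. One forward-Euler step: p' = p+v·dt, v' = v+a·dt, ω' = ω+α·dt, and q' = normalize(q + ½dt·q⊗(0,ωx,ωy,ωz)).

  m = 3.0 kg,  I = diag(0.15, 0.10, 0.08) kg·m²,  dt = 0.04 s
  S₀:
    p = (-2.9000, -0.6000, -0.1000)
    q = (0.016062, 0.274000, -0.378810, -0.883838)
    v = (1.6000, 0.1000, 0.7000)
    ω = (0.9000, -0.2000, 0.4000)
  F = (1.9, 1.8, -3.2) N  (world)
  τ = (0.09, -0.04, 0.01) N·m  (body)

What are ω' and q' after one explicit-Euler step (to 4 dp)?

angular accel α = (0.5893, -0.6520, 0.0125)
ω' = ω + α·dt = (0.9236, -0.2261, 0.4005)
Hamilton product q⊗(0,ω) = (0.0311732, -0.3138358, -0.9082666, 0.2925538)
q + ½dt·q⊗(0,ω), renormalized = (0.0167, 0.2677, -0.3969, -0.8778)

ω' = (0.9236, -0.2261, 0.4005)
q' = (0.0167, 0.2677, -0.3969, -0.8778)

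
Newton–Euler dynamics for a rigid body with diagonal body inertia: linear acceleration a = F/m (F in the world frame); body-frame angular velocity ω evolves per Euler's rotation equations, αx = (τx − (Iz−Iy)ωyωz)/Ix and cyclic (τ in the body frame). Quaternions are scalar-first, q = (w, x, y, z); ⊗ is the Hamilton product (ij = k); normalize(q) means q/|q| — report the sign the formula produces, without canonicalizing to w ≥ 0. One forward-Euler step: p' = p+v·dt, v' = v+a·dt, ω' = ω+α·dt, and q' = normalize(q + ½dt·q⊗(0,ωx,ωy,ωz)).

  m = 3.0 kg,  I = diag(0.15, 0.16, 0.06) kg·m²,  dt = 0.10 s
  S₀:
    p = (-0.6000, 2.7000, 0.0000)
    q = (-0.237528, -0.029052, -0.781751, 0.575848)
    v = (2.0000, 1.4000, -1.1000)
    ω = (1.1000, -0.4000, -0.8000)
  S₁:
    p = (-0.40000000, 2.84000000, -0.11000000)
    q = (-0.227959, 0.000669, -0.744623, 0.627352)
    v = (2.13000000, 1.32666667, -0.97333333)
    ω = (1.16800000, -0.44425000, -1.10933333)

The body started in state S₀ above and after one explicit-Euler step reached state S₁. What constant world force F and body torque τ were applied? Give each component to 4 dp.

v₁ − v₀ = (0.13000000, -0.07333333, 0.12666667)
m·(v₁−v₀)/dt = (3.9000, -2.2000, 3.8000)
Δω = ω₁−ω₀ = (0.06800000, -0.04425000, -0.30933333)
τ = I·(Δω/dt) + ω₀×(Iω₀) = (0.0700, -0.1500, -0.1900)

F = (3.9000, -2.2000, 3.8000)
τ = (0.0700, -0.1500, -0.1900)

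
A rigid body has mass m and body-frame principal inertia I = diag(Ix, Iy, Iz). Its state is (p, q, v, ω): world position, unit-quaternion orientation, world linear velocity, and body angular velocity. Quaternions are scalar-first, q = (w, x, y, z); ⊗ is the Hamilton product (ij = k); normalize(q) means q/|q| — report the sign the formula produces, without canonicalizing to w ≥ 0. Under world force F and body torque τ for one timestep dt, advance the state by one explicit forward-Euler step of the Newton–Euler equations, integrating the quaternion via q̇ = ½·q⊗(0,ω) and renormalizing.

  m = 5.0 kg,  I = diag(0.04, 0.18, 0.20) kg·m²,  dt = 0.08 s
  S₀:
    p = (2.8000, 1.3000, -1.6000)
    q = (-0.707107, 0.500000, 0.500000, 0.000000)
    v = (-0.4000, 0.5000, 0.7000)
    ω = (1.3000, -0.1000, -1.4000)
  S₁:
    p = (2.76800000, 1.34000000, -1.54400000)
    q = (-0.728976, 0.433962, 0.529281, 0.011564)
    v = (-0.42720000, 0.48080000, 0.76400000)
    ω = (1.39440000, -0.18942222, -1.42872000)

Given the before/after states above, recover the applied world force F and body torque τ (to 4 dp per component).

rate change Δω = (0.09440000, -0.08942222, -0.02872000)
ω₀×(Iω₀) = (0.0028, 0.2912, -0.0182)
I·α + gyro = (0.0500, 0.0900, -0.0900)
velocity change Δv = (-0.02720000, -0.01920000, 0.06400000)
F = m·Δv/dt = (-1.7000, -1.2000, 4.0000)

F = (-1.7000, -1.2000, 4.0000)
τ = (0.0500, 0.0900, -0.0900)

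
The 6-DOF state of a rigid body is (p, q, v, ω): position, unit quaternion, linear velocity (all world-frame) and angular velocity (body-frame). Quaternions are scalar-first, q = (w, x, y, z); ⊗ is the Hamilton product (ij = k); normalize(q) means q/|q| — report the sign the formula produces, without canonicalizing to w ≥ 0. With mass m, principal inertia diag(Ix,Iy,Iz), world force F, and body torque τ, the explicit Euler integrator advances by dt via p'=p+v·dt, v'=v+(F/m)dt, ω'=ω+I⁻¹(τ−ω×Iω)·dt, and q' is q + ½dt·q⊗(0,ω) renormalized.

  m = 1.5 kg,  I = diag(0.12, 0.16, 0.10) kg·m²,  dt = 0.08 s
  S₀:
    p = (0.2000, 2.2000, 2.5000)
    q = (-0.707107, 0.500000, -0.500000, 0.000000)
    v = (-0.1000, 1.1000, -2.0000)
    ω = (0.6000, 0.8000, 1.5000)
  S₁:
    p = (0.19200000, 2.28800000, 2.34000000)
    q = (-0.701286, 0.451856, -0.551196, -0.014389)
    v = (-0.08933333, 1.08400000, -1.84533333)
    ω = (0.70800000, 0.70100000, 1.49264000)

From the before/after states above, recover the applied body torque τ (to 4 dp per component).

τ = (0.0900, -0.1800, 0.0100)

Δω = ω₁−ω₀ = (0.10800000, -0.09900000, -0.00736000)
gyro term ω₀×Iω₀ = (-0.0720, 0.0180, 0.0192)
applied torque τ = (0.0900, -0.1800, 0.0100)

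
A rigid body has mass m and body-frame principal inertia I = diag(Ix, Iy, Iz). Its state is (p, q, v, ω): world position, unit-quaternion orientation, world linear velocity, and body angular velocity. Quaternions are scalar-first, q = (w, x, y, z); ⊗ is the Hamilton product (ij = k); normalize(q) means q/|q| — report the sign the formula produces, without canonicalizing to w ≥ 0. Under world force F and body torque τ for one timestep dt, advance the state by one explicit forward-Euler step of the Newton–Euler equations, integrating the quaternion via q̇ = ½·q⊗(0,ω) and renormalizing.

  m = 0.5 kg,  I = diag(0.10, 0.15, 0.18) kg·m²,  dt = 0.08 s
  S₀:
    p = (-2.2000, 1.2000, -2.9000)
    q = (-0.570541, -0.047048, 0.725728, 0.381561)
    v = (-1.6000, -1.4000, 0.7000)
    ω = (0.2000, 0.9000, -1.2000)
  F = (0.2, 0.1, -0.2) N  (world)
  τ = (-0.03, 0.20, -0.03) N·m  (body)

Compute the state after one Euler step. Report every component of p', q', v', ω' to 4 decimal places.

p' = (-2.3280, 1.0880, -2.8440)
q' = (-0.5769, -0.1000, 0.7047, 0.4007)
v' = (-1.5680, -1.3840, 0.6680)
ω' = (0.2019, 0.9964, -1.2173)

(τ − ω×Iω)/I = (0.0240, 1.2053, -0.2167)
ω' = ω + α·dt = (0.2019, 0.9964, -1.2173)
Hamilton product q⊗(0,ω) = (-0.1858724, -1.3283867, -0.4936323, 0.4971604)
q + ½dt·q⊗(0,ω), renormalized = (-0.5769, -0.1000, 0.7047, 0.4007)
p + v·dt = (-2.3280, 1.0880, -2.8440)
new velocity v' = (-1.5680, -1.3840, 0.6680)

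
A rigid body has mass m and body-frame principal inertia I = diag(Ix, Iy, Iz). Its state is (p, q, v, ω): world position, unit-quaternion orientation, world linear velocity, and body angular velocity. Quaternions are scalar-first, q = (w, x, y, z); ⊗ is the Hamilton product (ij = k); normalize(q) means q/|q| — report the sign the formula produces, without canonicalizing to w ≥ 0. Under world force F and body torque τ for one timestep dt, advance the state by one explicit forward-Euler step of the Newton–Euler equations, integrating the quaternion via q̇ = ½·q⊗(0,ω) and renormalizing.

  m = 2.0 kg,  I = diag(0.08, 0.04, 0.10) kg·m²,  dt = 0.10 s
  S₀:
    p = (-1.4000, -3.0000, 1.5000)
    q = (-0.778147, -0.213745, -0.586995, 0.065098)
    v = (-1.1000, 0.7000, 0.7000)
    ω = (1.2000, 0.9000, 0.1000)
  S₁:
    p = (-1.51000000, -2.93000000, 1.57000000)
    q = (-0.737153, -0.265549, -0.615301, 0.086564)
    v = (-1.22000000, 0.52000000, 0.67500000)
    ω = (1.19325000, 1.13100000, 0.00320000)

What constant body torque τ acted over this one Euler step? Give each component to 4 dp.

τ = (0.0000, 0.0900, -0.1400)

Δω = ω₁−ω₀ = (-0.00675000, 0.23100000, -0.09680000)
precession coupling = (0.0054, -0.0024, -0.0432)
I·α + gyro = (0.0000, 0.0900, -0.1400)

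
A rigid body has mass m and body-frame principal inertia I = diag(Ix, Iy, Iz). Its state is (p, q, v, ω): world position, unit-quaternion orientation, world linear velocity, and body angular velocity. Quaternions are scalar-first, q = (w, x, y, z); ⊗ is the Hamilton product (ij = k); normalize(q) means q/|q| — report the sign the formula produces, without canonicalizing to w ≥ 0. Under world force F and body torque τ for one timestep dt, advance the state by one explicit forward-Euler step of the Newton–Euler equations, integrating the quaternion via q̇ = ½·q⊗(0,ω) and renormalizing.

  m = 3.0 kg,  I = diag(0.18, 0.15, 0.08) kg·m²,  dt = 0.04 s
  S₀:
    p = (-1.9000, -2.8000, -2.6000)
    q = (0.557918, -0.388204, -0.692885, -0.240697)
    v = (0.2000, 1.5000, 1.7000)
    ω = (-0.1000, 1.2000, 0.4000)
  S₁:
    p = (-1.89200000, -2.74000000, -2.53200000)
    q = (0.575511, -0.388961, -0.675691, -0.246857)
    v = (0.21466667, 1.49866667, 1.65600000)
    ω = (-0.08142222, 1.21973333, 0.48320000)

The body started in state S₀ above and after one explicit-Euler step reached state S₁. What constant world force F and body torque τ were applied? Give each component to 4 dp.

Δv = v₁−v₀ = (0.01466667, -0.00133333, -0.04400000)
applied force F = (1.1000, -0.1000, -3.3000)
Δω = ω₁−ω₀ = (0.01857778, 0.01973333, 0.08320000)
precession coupling = (-0.0336, -0.0040, 0.0036)
applied torque τ = (0.0500, 0.0700, 0.1700)

F = (1.1000, -0.1000, -3.3000)
τ = (0.0500, 0.0700, 0.1700)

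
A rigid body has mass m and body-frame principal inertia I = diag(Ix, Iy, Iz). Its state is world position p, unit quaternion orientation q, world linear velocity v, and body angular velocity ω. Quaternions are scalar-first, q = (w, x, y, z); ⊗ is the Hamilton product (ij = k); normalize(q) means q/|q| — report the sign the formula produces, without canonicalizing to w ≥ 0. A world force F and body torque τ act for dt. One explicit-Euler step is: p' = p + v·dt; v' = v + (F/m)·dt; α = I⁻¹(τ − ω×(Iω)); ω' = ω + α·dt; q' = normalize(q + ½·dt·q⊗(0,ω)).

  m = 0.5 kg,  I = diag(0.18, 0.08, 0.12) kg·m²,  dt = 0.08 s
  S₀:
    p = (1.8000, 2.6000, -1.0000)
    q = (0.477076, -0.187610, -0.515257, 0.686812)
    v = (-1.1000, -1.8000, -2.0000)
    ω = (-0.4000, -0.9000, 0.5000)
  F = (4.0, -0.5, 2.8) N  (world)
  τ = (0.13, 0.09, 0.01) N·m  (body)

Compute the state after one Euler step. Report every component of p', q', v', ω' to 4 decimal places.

gyro term ω×Iω = (-0.0180, -0.0120, -0.0360)
α = I⁻¹(τ − ω×Iω) = (0.8222, 1.2750, 0.3833)
new body rate ω' = (-0.3342, -0.7980, 0.5307)
2q̇ = q⊗(0,ω) = (-0.8821813, 0.1696719, -0.6102882, 0.2012842)
updated quaternion q' = (0.4414, -0.1806, -0.5391, 0.6942)
a = (8.0000, -1.0000, 5.6000)
p + v·dt = (1.7120, 2.4560, -1.1600)
v' = v + a·dt = (-0.4600, -1.8800, -1.5520)

p' = (1.7120, 2.4560, -1.1600)
q' = (0.4414, -0.1806, -0.5391, 0.6942)
v' = (-0.4600, -1.8800, -1.5520)
ω' = (-0.3342, -0.7980, 0.5307)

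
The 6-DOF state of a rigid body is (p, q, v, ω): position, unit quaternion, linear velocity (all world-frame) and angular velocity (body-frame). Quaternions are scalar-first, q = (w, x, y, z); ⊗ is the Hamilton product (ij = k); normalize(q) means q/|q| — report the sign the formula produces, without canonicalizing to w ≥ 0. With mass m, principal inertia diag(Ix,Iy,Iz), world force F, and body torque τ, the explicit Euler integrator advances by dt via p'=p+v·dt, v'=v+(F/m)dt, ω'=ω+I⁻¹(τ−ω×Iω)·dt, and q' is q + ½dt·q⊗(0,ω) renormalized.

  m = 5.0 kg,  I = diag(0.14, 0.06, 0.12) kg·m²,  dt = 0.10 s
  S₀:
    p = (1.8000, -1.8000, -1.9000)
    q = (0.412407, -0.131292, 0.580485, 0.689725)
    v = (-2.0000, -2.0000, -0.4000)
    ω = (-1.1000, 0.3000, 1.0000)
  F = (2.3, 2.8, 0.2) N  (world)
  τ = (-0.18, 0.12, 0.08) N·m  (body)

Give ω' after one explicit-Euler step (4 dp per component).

ω' = (-1.2414, 0.5367, 1.0447)

gyro term ω×Iω = (0.0180, -0.0220, 0.0264)
α = I⁻¹(τ − ω×Iω) = (-1.4143, 2.3667, 0.4467)
ω + α·dt = (-1.2414, 0.5367, 1.0447)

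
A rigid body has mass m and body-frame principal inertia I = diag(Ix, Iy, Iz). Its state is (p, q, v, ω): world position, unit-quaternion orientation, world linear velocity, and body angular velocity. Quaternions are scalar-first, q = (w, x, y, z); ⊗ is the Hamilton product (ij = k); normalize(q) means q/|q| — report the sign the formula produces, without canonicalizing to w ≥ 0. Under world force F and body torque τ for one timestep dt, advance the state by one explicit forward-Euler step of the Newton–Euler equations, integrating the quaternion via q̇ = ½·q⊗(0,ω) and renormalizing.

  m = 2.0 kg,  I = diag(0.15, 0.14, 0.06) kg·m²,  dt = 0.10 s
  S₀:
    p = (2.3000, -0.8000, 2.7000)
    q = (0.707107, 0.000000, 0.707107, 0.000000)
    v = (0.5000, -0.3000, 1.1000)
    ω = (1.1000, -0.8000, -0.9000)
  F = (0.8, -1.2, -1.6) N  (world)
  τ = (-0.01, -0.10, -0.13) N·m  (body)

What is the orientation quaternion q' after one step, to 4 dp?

q' = (0.7330, 0.0070, 0.6766, -0.0705)

q⊗(0,ω) = (0.5656856, 0.1414214, -0.5656856, -1.4142140)
q + ½dt·q⊗(0,ω), renormalized = (0.7330, 0.0070, 0.6766, -0.0705)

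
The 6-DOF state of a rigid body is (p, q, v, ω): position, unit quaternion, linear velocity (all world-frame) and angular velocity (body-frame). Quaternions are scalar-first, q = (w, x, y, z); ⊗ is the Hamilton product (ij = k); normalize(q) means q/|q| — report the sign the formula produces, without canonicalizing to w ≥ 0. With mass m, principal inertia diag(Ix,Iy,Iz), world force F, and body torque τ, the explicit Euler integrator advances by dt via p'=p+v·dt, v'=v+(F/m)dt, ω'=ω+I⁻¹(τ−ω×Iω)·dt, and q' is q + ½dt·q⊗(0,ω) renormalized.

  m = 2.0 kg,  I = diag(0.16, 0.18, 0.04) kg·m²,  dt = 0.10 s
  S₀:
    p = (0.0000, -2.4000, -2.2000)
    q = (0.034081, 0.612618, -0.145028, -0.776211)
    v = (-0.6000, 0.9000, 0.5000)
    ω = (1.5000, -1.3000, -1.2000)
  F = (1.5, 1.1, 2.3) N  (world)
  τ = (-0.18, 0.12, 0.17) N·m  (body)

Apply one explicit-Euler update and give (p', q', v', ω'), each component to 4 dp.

ω×(Iω) gyroscopic = (-0.2184, -0.2160, -0.0390)
α = I⁻¹(τ − ω×Iω) = (0.2400, 1.8667, 5.2250)
ω' = ω + α·dt = (1.5240, -1.1133, -0.6775)
2q̇ = q⊗(0,ω) = (-2.0389166, -0.7839192, -0.4734802, -0.6197586)
q' = normalize(q + ½dt·q⊗(0,ω)) = (-0.0674, 0.5696, -0.1676, -0.8018)
a = F/m = (0.7500, 0.5500, 1.1500)
p' = p + v·dt = (-0.0600, -2.3100, -2.1500)
v + (F/m)dt = (-0.5250, 0.9550, 0.6150)

p' = (-0.0600, -2.3100, -2.1500)
q' = (-0.0674, 0.5696, -0.1676, -0.8018)
v' = (-0.5250, 0.9550, 0.6150)
ω' = (1.5240, -1.1133, -0.6775)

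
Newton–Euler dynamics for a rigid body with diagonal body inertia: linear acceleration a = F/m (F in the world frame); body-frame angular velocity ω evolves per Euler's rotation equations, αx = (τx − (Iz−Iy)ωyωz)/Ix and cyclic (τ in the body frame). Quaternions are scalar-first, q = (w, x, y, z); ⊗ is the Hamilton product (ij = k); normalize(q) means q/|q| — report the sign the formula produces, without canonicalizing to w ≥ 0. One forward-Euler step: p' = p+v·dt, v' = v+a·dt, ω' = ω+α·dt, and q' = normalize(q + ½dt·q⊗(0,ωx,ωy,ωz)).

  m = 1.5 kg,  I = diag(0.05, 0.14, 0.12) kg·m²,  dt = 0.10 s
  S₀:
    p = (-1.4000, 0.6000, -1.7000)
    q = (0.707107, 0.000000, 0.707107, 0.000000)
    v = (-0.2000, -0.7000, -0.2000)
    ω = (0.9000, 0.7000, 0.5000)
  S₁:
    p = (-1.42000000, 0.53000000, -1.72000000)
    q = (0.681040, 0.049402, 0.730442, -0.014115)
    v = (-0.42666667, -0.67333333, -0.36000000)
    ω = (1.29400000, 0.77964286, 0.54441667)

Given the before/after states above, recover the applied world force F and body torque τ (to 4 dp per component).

F = (-3.4000, 0.4000, -2.4000)
τ = (0.1900, 0.0800, 0.1100)

Δv = v₁−v₀ = (-0.22666667, 0.02666667, -0.16000000)
F = m·Δv/dt = (-3.4000, 0.4000, -2.4000)
Δω = ω₁−ω₀ = (0.39400000, 0.07964286, 0.04441667)
I·α + gyro = (0.1900, 0.0800, 0.1100)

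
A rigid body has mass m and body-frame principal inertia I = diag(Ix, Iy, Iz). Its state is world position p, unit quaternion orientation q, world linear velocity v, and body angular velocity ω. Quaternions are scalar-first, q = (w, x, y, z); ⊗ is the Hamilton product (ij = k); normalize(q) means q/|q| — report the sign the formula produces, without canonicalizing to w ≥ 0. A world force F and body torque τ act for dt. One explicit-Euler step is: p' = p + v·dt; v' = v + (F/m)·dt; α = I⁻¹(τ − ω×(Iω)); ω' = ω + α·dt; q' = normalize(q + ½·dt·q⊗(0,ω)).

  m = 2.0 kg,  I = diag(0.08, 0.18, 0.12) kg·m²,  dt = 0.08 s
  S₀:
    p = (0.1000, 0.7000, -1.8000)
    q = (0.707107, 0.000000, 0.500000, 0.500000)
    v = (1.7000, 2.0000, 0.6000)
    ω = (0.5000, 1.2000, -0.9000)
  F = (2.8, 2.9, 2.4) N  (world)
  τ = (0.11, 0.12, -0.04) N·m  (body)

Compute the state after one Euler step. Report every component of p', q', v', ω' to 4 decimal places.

(τ − ω×Iω)/I = (0.5650, 0.5667, -0.8333)
new body rate ω' = (0.5452, 1.2453, -0.9667)
2q̇ = q⊗(0,ω) = (-0.1500000, -0.6964465, 1.0985284, -0.8863963)
q' = normalize(q + ½dt·q⊗(0,ω)) = (0.6997, -0.0278, 0.5429, 0.4636)
new position p' = (0.2360, 0.8600, -1.7520)
v' = v + a·dt = (1.8120, 2.1160, 0.6960)

p' = (0.2360, 0.8600, -1.7520)
q' = (0.6997, -0.0278, 0.5429, 0.4636)
v' = (1.8120, 2.1160, 0.6960)
ω' = (0.5452, 1.2453, -0.9667)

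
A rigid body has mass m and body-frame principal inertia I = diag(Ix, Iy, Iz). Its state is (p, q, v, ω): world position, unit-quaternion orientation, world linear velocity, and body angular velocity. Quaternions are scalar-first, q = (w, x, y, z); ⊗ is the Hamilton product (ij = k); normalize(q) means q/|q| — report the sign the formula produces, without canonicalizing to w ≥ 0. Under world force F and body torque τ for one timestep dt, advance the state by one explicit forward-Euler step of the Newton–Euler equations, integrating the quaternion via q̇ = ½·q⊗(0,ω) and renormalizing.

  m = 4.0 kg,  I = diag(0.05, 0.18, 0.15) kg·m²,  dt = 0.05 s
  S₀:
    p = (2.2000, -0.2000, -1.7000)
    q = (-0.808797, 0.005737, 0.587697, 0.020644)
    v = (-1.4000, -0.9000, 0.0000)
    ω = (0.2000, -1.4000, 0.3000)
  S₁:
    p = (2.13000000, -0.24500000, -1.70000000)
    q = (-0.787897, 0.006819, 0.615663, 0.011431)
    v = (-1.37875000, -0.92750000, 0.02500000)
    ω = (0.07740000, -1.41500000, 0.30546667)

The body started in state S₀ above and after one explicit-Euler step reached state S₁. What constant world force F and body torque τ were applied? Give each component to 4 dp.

Δω = ω₁−ω₀ = (-0.12260000, -0.01500000, 0.00546667)
gyro term ω₀×Iω₀ = (0.0126, -0.0060, -0.0364)
I·α + gyro = (-0.1100, -0.0600, -0.0200)
v₁ − v₀ = (0.02125000, -0.02750000, 0.02500000)
F = m·Δv/dt = (1.7000, -2.2000, 2.0000)

F = (1.7000, -2.2000, 2.0000)
τ = (-0.1100, -0.0600, -0.0200)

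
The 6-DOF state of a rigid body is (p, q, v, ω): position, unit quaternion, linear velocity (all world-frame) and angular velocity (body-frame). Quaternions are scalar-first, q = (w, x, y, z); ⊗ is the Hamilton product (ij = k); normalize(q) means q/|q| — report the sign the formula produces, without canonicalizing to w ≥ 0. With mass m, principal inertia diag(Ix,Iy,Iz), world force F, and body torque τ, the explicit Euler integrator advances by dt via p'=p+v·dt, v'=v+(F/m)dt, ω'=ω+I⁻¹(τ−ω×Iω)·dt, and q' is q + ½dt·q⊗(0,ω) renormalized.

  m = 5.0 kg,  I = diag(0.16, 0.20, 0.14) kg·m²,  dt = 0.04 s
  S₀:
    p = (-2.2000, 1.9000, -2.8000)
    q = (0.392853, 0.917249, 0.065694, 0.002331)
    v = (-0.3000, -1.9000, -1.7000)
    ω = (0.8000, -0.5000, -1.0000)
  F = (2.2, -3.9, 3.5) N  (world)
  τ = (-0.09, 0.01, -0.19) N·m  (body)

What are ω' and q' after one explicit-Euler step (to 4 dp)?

precession coupling ω×(Iω) = (-0.0300, -0.0160, -0.0160)
angular accel α = (-0.3750, 0.1300, -1.2429)
ω' = ω + α·dt = (0.7850, -0.4948, -1.0497)
q⊗(0,ω) = (-0.6986212, 0.2497539, 0.7226873, -0.9040327)
updated quaternion q' = (0.3787, 0.9219, 0.0801, -0.0157)

ω' = (0.7850, -0.4948, -1.0497)
q' = (0.3787, 0.9219, 0.0801, -0.0157)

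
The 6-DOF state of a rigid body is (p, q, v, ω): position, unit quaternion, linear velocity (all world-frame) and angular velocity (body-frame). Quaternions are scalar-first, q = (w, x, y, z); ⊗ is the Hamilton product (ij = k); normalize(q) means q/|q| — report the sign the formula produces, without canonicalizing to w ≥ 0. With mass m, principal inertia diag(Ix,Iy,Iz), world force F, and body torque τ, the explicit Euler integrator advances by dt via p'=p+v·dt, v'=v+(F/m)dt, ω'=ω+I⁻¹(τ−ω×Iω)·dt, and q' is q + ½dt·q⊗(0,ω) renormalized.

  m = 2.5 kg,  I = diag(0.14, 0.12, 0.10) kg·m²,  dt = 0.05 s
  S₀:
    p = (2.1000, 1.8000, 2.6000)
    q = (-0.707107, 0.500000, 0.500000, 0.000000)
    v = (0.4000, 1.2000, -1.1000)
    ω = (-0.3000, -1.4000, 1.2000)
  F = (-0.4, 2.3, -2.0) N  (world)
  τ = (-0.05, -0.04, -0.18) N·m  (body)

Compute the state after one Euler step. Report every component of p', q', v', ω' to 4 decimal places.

a = F/m = (-0.1600, 0.9200, -0.8000)
p' = p + v·dt = (2.1200, 1.8600, 2.5450)
v + (F/m)dt = (0.3920, 1.2460, -1.1400)
precession coupling ω×(Iω) = (0.0336, -0.0144, -0.0084)
α = I⁻¹(τ − ω×Iω) = (-0.5971, -0.2133, -1.7160)
new body rate ω' = (-0.3299, -1.4107, 1.1142)
Hamilton product q⊗(0,ω) = (0.8500000, 0.8121321, 0.3899498, -1.3985284)
updated quaternion q' = (-0.6851, 0.5197, 0.5092, -0.0349)

p' = (2.1200, 1.8600, 2.5450)
q' = (-0.6851, 0.5197, 0.5092, -0.0349)
v' = (0.3920, 1.2460, -1.1400)
ω' = (-0.3299, -1.4107, 1.1142)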